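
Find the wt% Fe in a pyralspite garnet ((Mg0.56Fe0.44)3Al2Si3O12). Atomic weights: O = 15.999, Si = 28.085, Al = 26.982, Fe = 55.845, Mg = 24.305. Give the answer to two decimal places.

M((Mg0.56Fe0.44)3Al2Si3O12) = 444.755 g/mol.
Fe contributes 1.32 × 55.845 = 73.715 g per mole.
73.715/444.755 = 0.1657 → 16.57%.

16.57 weight percent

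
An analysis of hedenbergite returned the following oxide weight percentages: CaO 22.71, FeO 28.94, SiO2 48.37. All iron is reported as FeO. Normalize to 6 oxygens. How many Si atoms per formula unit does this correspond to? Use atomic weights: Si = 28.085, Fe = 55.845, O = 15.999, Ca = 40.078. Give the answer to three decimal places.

1.998 Si apfu

22.71 wt% CaO ÷ 56.077 g/mol = 0.40498 mol, giving 0.40498 Ca and 0.40498 O.
28.94 wt% FeO ÷ 71.844 g/mol = 0.40282 mol, giving 0.40282 Fe and 0.40282 O.
48.37 wt% SiO2 ÷ 60.083 g/mol = 0.80505 mol, giving 0.80505 Si and 1.61010 O.
Oxygen sums to 2.41790; scaling by 6/2.41790 = 2.48149 puts the formula on 6 O.
Si: 0.80505 × 2.48149 = 1.998 atoms per formula unit.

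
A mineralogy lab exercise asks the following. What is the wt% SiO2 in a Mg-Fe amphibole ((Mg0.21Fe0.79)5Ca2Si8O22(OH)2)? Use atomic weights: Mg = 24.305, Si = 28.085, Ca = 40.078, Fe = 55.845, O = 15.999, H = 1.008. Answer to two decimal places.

51.30 wt%

Molar mass of (Mg0.21Fe0.79)5Ca2Si8O22(OH)2 = 1.05×24.305 + 3.95×55.845 + 2×40.078 + 8×28.085 + 24×15.999 + 2×1.008 = 936.936 g/mol.
Each formula unit contains 8 Si, equivalent to 8/1 = 8.0000 mol SiO2.
M(SiO2) = 1×28.085 + 2×15.999 = 60.083 g/mol.
Mass of SiO2 per formula unit = 8.0000 × 60.083 = 480.664 g.
SiO2 wt% = 480.664 / 936.936 × 100 = 51.30%.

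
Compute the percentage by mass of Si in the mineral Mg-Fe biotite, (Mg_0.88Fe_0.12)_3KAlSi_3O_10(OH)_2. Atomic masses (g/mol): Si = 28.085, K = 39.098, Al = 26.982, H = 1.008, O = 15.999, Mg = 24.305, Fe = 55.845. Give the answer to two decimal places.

M((Mg_0.88Fe_0.12)_3KAlSi_3O_10(OH)_2) = 428.608 g/mol.
Si contributes 3 × 28.085 = 84.255 g per mole.
84.255/428.608 = 0.1966 → 19.66%.

19.66 mass %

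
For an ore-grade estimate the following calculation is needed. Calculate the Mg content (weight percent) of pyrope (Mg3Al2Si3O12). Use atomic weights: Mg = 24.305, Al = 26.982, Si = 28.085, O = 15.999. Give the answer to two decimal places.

18.09 weight percent

Molar mass of Mg3Al2Si3O12: 3·24.305 + 2·26.982 + 3·28.085 + 12·15.999 = 403.122 g/mol.
Mass of Mg per formula unit: 3 × 24.305 = 72.915 g.
Weight fraction Mg = 72.915 / 403.122 = 0.1809.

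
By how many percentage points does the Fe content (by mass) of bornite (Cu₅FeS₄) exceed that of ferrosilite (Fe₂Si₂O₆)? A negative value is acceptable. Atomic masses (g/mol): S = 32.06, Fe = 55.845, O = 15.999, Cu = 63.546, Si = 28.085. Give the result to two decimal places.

-31.20 percentage points

M(Cu₅FeS₄) = 501.815 g/mol, so wt% Fe = 55.845/501.815 × 100 = 11.13%.
M(Fe₂Si₂O₆) = 263.854 g/mol, so wt% Fe = 111.690/263.854 × 100 = 42.33%.
11.13 − 42.33 = -31.20 pp.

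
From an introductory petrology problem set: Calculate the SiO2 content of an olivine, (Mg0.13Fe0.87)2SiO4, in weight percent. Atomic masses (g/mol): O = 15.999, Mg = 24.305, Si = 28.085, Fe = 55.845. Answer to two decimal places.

30.72 wt%

Molar mass of (Mg0.13Fe0.87)2SiO4 = 0.26·24.305 + 1.74·55.845 + 1·28.085 + 4·15.999 = 195.571 g/mol.
Each formula unit contains 1 Si, equivalent to 1/1 = 1.0000 mol SiO2.
M(SiO2) = 1×28.085 + 2×15.999 = 60.083 g/mol.
Mass of SiO2 per formula unit = 1.0000 × 60.083 = 60.083 g.
SiO2 wt% = 60.083 / 195.571 × 100 = 30.72%.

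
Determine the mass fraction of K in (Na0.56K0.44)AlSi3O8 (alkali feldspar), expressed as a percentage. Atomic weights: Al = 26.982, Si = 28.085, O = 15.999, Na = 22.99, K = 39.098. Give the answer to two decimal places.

6.39 mass %

Molar mass of (Na0.56K0.44)AlSi3O8: 0.56·22.99 + 0.44·39.098 + 1·26.982 + 3·28.085 + 8·15.999 = 269.307 g/mol.
Mass of K per formula unit: 0.44 × 39.098 = 17.203 g.
Weight fraction K = 17.203 / 269.307 = 0.0639.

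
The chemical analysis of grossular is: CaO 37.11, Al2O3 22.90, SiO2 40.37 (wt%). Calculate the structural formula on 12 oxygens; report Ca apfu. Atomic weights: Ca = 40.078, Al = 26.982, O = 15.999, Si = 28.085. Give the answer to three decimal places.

37.11 wt% CaO ÷ 56.077 g/mol = 0.66177 mol, giving 0.66177 Ca and 0.66177 O.
22.90 wt% Al2O3 ÷ 101.961 g/mol = 0.22460 mol, giving 0.44920 Al and 0.67380 O.
40.37 wt% SiO2 ÷ 60.083 g/mol = 0.67190 mol, giving 0.67190 Si and 1.34380 O.
Oxygen sums to 2.67937; scaling by 12/2.67937 = 4.47866 puts the formula on 12 O.
Ca: 0.66177 × 4.47866 = 2.964 atoms per formula unit.

2.964 Ca apfu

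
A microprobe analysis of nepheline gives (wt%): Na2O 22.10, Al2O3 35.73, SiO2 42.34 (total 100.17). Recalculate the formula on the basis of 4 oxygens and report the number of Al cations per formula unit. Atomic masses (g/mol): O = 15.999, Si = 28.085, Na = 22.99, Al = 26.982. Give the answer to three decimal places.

Na2O (M=61.979): mol = 0.35657; Na = 0.71314, O = 0.35657.
Al2O3 (M=101.961): mol = 0.35043; Al = 0.70086, O = 1.05129.
SiO2 (M=60.083): mol = 0.70469; Si = 0.70469, O = 1.40938.
ΣO = 2.81724; factor = 4/ΣO = 1.41983.
Al apfu = 0.70086 × 1.41983 = 0.995.

0.995 Al apfu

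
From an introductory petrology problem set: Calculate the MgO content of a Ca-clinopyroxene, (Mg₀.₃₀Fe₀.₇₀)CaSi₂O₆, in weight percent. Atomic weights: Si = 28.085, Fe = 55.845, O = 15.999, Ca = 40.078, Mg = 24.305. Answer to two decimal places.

5.07 wt%

M((Mg₀.₃₀Fe₀.₇₀)CaSi₂O₆) = 238.625 g/mol; M(MgO) = 40.304 g/mol.
Moles MgO per formula unit = 0.30 Mg ÷ 1 = 0.3000.
MgO fraction = (0.3000 × 40.304) / 238.625 = 12.091/238.625 = 0.0507.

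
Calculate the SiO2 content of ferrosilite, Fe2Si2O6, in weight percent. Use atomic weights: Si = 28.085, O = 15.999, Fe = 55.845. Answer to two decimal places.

Molar mass of Fe2Si2O6 = 2*55.845 + 2*28.085 + 6*15.999 = 263.854 g/mol.
Each formula unit contains 2 Si, equivalent to 2/1 = 2.0000 mol SiO2.
M(SiO2) = 1×28.085 + 2×15.999 = 60.083 g/mol.
Mass of SiO2 per formula unit = 2.0000 × 60.083 = 120.166 g.
SiO2 wt% = 120.166 / 263.854 × 100 = 45.54%.

45.54 wt%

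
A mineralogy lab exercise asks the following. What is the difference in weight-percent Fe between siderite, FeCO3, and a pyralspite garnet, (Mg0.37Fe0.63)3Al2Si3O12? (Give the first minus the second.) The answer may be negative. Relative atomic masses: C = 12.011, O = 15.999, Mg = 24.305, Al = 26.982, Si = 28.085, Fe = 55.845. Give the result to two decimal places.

Fe in FeCO3: molar mass 115.853 g/mol; 1×55.845 = 55.845 g → 48.20 wt%.
Fe in (Mg0.37Fe0.63)3Al2Si3O12: molar mass 462.733 g/mol; 1.89×55.845 = 105.547 g → 22.81 wt%.
Difference = 48.20 − 22.81 = 25.39 percentage points.

25.39 percentage points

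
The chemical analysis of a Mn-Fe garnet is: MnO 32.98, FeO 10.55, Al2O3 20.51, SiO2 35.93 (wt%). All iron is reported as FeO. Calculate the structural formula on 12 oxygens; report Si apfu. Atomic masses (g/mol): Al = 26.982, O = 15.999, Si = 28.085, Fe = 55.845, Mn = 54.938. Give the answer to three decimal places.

32.98 wt% MnO ÷ 70.937 g/mol = 0.46492 mol, giving 0.46492 Mn and 0.46492 O.
10.55 wt% FeO ÷ 71.844 g/mol = 0.14685 mol, giving 0.14685 Fe and 0.14685 O.
20.51 wt% Al2O3 ÷ 101.961 g/mol = 0.20116 mol, giving 0.40232 Al and 0.60348 O.
35.93 wt% SiO2 ÷ 60.083 g/mol = 0.59801 mol, giving 0.59801 Si and 1.19602 O.
Oxygen sums to 2.41127; scaling by 12/2.41127 = 4.97663 puts the formula on 12 O.
Si: 0.59801 × 4.97663 = 2.976 atoms per formula unit.

2.976 Si apfu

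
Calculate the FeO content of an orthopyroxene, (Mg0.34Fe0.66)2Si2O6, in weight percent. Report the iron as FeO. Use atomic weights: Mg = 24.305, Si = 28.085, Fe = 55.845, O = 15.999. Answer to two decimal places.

Formula mass = 242.407 g/mol.
1.32 Fe → 1.3200 mol FeO per formula unit; M(FeO) = 71.844, so FeO mass = 94.834 g.
94.834/242.407 × 100 = 39.12 wt%.

39.12 wt%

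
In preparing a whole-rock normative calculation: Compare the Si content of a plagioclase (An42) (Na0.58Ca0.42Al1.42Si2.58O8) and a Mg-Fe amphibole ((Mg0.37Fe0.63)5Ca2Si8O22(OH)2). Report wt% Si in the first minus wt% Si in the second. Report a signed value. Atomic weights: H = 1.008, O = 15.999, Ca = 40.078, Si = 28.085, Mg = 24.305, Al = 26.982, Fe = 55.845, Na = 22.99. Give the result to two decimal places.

Si in Na0.58Ca0.42Al1.42Si2.58O8: molar mass 268.933 g/mol; 2.58×28.085 = 72.459 g → 26.94 wt%.
Si in (Mg0.37Fe0.63)5Ca2Si8O22(OH)2: molar mass 911.704 g/mol; 8×28.085 = 224.680 g → 24.64 wt%.
Difference = 26.94 − 24.64 = 2.30 percentage points.

2.30 percentage points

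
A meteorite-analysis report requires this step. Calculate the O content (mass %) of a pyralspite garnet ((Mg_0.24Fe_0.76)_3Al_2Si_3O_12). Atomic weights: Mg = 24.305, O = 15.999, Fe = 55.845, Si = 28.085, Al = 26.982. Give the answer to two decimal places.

40.42 mass %

Formula mass = 0.72*24.305 + 2.28*55.845 + 2*26.982 + 3*28.085 + 12*15.999 = 475.033 g/mol, of which 191.988 g is O.
So O makes up 191.988/475.033 = 0.4042 of the mass, i.e. 40.42%.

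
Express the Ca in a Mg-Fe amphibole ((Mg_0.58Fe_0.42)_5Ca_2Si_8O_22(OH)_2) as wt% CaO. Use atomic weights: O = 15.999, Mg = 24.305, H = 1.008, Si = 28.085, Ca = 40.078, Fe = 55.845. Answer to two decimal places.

12.77 wt%

Molar mass of (Mg_0.58Fe_0.42)_5Ca_2Si_8O_22(OH)_2 = 2.90×24.305 + 2.10×55.845 + 2×40.078 + 8×28.085 + 24×15.999 + 2×1.008 = 878.587 g/mol.
Each formula unit contains 2 Ca, equivalent to 2/1 = 2.0000 mol CaO.
M(CaO) = 1×40.078 + 1×15.999 = 56.077 g/mol.
Mass of CaO per formula unit = 2.0000 × 56.077 = 112.154 g.
CaO wt% = 112.154 / 878.587 × 100 = 12.77%.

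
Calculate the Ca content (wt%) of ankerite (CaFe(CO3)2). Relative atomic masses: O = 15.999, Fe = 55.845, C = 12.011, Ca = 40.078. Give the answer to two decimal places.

18.56 wt%

M(CaFe(CO3)2) = 215.939 g/mol.
Ca contributes 1 × 40.078 = 40.078 g per mole.
40.078/215.939 = 0.1856 → 18.56%.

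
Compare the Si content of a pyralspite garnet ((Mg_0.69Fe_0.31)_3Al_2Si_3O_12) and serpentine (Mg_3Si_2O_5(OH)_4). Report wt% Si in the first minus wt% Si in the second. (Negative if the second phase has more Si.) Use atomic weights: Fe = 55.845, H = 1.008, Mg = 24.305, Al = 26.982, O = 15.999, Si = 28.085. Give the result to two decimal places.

-0.79 percentage points

First mineral: 84.255 g Si in 432.454 g formula = 19.48 wt% Si.
Second mineral: 56.170 g Si in 277.108 g formula = 20.27 wt% Si.
19.48% − 20.27% gives a difference of -0.79 percentage points.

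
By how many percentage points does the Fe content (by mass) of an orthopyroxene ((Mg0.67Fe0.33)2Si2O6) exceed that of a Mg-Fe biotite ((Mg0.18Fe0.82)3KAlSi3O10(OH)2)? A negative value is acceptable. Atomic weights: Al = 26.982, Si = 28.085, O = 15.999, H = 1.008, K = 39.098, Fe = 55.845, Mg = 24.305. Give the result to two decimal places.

-11.13 percentage points

Fe in (Mg0.67Fe0.33)2Si2O6: molar mass 221.590 g/mol; 0.66×55.845 = 36.858 g → 16.63 wt%.
Fe in (Mg0.18Fe0.82)3KAlSi3O10(OH)2: molar mass 494.842 g/mol; 2.46×55.845 = 137.379 g → 27.76 wt%.
Difference = 16.63 − 27.76 = -11.13 percentage points.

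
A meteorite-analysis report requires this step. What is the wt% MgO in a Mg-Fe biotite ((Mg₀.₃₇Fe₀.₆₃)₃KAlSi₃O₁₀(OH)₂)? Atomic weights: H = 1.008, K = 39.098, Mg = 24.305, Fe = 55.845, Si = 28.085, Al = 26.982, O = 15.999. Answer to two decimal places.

M((Mg₀.₃₇Fe₀.₆₃)₃KAlSi₃O₁₀(OH)₂) = 476.865 g/mol; M(MgO) = 40.304 g/mol.
Moles MgO per formula unit = 1.11 Mg ÷ 1 = 1.1100.
MgO fraction = (1.1100 × 40.304) / 476.865 = 44.737/476.865 = 0.0938.

9.38 wt%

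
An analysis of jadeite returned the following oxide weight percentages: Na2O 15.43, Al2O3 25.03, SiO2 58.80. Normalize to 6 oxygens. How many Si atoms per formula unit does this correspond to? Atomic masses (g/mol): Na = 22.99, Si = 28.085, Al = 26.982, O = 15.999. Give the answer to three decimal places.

15.43 wt% Na2O ÷ 61.979 g/mol = 0.24896 mol, giving 0.49792 Na and 0.24896 O.
25.03 wt% Al2O3 ÷ 101.961 g/mol = 0.24549 mol, giving 0.49098 Al and 0.73647 O.
58.80 wt% SiO2 ÷ 60.083 g/mol = 0.97865 mol, giving 0.97865 Si and 1.95730 O.
Oxygen sums to 2.94273; scaling by 6/2.94273 = 2.03892 puts the formula on 6 O.
Si: 0.97865 × 2.03892 = 1.995 atoms per formula unit.

1.995 Si apfu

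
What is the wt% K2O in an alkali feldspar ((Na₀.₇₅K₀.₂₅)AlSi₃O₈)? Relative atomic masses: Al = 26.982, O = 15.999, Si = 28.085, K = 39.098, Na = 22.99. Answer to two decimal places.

Formula mass = 266.246 g/mol.
0.25 K → 0.1250 mol K2O per formula unit; M(K2O) = 94.195, so K2O mass = 11.774 g.
11.774/266.246 × 100 = 4.42 wt%.

4.42 wt%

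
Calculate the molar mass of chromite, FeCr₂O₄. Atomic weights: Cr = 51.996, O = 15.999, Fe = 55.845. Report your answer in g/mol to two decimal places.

Fe: 1 × 55.845 = 55.8450
Cr: 2 × 51.996 = 103.9920
O: 4 × 15.999 = 63.9960
Summing the contributions gives the formula mass.

223.83 g/mol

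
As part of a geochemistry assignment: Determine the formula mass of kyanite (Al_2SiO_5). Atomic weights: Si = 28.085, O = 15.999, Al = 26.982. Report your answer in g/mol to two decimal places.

162.04 g/mol

Al: 2 × 26.982 = 53.9640
Si: 1 × 28.085 = 28.0850
O: 5 × 15.999 = 79.9950
Summing the contributions gives the formula mass.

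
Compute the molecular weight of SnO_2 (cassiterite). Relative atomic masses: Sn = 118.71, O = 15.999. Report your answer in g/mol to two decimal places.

150.71 g/mol

The formula mass is the sum 1(118.71) + 2(15.999).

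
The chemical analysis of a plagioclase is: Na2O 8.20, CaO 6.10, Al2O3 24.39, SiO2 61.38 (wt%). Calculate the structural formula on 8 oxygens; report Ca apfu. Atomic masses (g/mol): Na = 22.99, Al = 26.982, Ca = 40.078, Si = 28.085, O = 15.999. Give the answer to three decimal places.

Na2O (M=61.979): mol = 0.13230; Na = 0.26460, O = 0.13230.
CaO (M=56.077): mol = 0.10878; Ca = 0.10878, O = 0.10878.
Al2O3 (M=101.961): mol = 0.23921; Al = 0.47842, O = 0.71763.
SiO2 (M=60.083): mol = 1.02159; Si = 1.02159, O = 2.04318.
ΣO = 3.00189; factor = 8/ΣO = 2.66499.
Ca apfu = 0.10878 × 2.66499 = 0.290.

0.290 Ca apfu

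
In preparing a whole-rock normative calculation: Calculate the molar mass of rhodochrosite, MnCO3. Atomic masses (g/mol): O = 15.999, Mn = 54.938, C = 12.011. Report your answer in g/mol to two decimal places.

114.95 g/mol

The formula mass is the sum 1×54.938 + 1×12.011 + 3×15.999.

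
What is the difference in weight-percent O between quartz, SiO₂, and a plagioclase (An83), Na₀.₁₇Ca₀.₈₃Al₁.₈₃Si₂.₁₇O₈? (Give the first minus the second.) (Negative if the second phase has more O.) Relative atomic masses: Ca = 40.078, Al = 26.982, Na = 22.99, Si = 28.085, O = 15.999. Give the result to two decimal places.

6.80 percentage points

O in SiO₂: molar mass 60.083 g/mol; 2×15.999 = 31.998 g → 53.26 wt%.
O in Na₀.₁₇Ca₀.₈₃Al₁.₈₃Si₂.₁₇O₈: molar mass 275.487 g/mol; 8×15.999 = 127.992 g → 46.46 wt%.
Difference = 53.26 − 46.46 = 6.80 percentage points.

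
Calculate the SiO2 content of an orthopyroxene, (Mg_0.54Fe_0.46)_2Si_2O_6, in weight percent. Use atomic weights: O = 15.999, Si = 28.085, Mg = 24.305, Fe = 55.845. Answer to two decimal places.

52.29 wt%

M((Mg_0.54Fe_0.46)_2Si_2O_6) = 229.791 g/mol; M(SiO2) = 60.083 g/mol.
Moles SiO2 per formula unit = 2 Si ÷ 1 = 2.0000.
SiO2 fraction = (2.0000 × 60.083) / 229.791 = 120.166/229.791 = 0.5229.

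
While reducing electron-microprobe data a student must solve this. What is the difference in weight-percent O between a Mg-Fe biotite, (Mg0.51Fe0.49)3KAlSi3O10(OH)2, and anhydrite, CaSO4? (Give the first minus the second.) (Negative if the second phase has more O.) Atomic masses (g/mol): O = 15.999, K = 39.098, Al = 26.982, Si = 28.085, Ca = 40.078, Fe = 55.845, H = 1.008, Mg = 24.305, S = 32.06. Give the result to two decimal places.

-5.60 percentage points

M((Mg0.51Fe0.49)3KAlSi3O10(OH)2) = 463.618 g/mol, so wt% O = 191.988/463.618 × 100 = 41.41%.
M(CaSO4) = 136.134 g/mol, so wt% O = 63.996/136.134 × 100 = 47.01%.
41.41 − 47.01 = -5.60 pp.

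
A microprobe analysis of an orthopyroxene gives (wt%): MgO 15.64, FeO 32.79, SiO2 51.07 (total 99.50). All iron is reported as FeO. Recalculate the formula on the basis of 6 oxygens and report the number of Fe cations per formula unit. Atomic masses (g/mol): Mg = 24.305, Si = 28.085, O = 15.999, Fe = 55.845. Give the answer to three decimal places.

1.076 Fe apfu

MgO: 15.64/40.304 = 0.38805 mol → 0.38805 mol Mg, 0.38805 mol O.
FeO: 32.79/71.844 = 0.45641 mol → 0.45641 mol Fe, 0.45641 mol O.
SiO2: 51.07/60.083 = 0.84999 mol → 0.84999 mol Si, 1.69998 mol O.
Total oxygen = 2.54444 mol. Normalization factor = 6/2.54444 = 2.35808.
Fe per 6 O = 0.45641 × 2.35808 = 1.076.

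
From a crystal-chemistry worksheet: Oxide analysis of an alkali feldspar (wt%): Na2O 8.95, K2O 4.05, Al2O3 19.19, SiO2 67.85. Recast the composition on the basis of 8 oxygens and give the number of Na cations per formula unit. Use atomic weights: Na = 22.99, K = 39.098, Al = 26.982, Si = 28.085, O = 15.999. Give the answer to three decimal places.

0.767 Na apfu

Na2O: 8.95/61.979 = 0.14440 mol → 0.28880 mol Na, 0.14440 mol O.
K2O: 4.05/94.195 = 0.04300 mol → 0.08600 mol K, 0.04300 mol O.
Al2O3: 19.19/101.961 = 0.18821 mol → 0.37642 mol Al, 0.56463 mol O.
SiO2: 67.85/60.083 = 1.12927 mol → 1.12927 mol Si, 2.25854 mol O.
Total oxygen = 3.01057 mol. Normalization factor = 8/3.01057 = 2.65730.
Na per 8 O = 0.28880 × 2.65730 = 0.767.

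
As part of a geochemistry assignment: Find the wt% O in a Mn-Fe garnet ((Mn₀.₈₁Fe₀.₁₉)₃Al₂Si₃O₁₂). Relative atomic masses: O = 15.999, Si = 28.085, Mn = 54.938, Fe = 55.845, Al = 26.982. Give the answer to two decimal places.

Molar mass of (Mn₀.₈₁Fe₀.₁₉)₃Al₂Si₃O₁₂: 2.43*54.938 + 0.57*55.845 + 2*26.982 + 3*28.085 + 12*15.999 = 495.538 g/mol.
Mass of O per formula unit: 12 × 15.999 = 191.988 g.
Weight fraction O = 191.988 / 495.538 = 0.3874.

38.74 weight percent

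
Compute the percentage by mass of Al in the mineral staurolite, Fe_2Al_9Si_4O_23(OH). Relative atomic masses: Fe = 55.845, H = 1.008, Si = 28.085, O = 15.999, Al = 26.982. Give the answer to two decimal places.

28.51 mass %

Formula mass = 2·55.845 + 9·26.982 + 4·28.085 + 24·15.999 + 1·1.008 = 851.852 g/mol, of which 242.838 g is Al.
So Al makes up 242.838/851.852 = 0.2851 of the mass, i.e. 28.51%.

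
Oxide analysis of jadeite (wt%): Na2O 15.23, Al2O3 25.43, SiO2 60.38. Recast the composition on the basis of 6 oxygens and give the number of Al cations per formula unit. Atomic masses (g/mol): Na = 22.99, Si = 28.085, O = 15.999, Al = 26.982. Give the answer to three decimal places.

Na2O: 15.23/61.979 = 0.24573 mol → 0.49146 mol Na, 0.24573 mol O.
Al2O3: 25.43/101.961 = 0.24941 mol → 0.49882 mol Al, 0.74823 mol O.
SiO2: 60.38/60.083 = 1.00494 mol → 1.00494 mol Si, 2.00988 mol O.
Total oxygen = 3.00384 mol. Normalization factor = 6/3.00384 = 1.99744.
Al per 6 O = 0.49882 × 1.99744 = 0.996.

0.996 Al apfu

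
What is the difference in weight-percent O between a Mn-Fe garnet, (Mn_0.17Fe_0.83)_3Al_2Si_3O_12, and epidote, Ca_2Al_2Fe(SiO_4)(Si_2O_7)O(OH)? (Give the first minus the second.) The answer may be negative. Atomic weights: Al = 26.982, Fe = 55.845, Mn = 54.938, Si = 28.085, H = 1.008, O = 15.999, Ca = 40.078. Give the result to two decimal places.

First mineral: 191.988 g O in 497.279 g formula = 38.61 wt% O.
Second mineral: 207.987 g O in 483.215 g formula = 43.04 wt% O.
38.61% − 43.04% gives a difference of -4.43 percentage points.

-4.43 percentage points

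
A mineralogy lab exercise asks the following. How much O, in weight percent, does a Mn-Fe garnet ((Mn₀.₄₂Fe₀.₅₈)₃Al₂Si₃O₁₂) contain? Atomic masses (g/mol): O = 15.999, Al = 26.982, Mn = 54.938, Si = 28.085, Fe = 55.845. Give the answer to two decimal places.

38.66 weight percent

Formula mass = 1.26·54.938 + 1.74·55.845 + 2·26.982 + 3·28.085 + 12·15.999 = 496.599 g/mol, of which 191.988 g is O.
So O makes up 191.988/496.599 = 0.3866 of the mass, i.e. 38.66%.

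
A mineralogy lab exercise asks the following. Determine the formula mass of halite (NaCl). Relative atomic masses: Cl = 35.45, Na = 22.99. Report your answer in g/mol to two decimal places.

Na: 1 × 22.99 = 22.9900
Cl: 1 × 35.45 = 35.4500
Summing the contributions gives the formula mass.

58.44 g/mol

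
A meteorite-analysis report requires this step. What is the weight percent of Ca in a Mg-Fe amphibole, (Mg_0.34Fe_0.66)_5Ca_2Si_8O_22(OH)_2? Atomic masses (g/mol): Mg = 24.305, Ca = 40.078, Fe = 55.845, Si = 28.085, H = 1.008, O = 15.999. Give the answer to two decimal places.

8.75 wt%

Molar mass of (Mg_0.34Fe_0.66)_5Ca_2Si_8O_22(OH)_2: 1.70*24.305 + 3.30*55.845 + 2*40.078 + 8*28.085 + 24*15.999 + 2*1.008 = 916.435 g/mol.
Mass of Ca per formula unit: 2 × 40.078 = 80.156 g.
Weight fraction Ca = 80.156 / 916.435 = 0.0875.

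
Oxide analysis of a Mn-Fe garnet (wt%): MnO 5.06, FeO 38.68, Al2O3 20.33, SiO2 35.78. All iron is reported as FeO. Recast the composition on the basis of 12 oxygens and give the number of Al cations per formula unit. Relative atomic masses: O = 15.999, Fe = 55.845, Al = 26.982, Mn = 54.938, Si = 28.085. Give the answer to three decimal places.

MnO (M=70.937): mol = 0.07133; Mn = 0.07133, O = 0.07133.
FeO (M=71.844): mol = 0.53839; Fe = 0.53839, O = 0.53839.
Al2O3 (M=101.961): mol = 0.19939; Al = 0.39878, O = 0.59817.
SiO2 (M=60.083): mol = 0.59551; Si = 0.59551, O = 1.19102.
ΣO = 2.39891; factor = 12/ΣO = 5.00227.
Al apfu = 0.39878 × 5.00227 = 1.995.

1.995 Al apfu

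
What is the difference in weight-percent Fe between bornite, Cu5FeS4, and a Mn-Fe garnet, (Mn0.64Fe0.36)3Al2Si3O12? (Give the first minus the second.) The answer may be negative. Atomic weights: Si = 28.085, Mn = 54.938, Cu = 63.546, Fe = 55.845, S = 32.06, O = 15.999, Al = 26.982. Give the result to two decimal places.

-1.03 percentage points

M(Cu5FeS4) = 501.815 g/mol, so wt% Fe = 55.845/501.815 × 100 = 11.13%.
M((Mn0.64Fe0.36)3Al2Si3O12) = 496.001 g/mol, so wt% Fe = 60.313/496.001 × 100 = 12.16%.
11.13 − 12.16 = -1.03 pp.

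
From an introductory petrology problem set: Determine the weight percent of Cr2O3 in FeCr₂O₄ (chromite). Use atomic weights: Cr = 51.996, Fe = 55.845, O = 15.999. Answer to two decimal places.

Formula mass = 223.833 g/mol.
2 Cr → 1.0000 mol Cr2O3 per formula unit; M(Cr2O3) = 151.989, so Cr2O3 mass = 151.989 g.
151.989/223.833 × 100 = 67.90 wt%.

67.90 wt%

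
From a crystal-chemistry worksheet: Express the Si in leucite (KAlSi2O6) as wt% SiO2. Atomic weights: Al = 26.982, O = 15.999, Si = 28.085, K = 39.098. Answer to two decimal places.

55.06 wt%

M(KAlSi2O6) = 218.244 g/mol; M(SiO2) = 60.083 g/mol.
Moles SiO2 per formula unit = 2 Si ÷ 1 = 2.0000.
SiO2 fraction = (2.0000 × 60.083) / 218.244 = 120.166/218.244 = 0.5506.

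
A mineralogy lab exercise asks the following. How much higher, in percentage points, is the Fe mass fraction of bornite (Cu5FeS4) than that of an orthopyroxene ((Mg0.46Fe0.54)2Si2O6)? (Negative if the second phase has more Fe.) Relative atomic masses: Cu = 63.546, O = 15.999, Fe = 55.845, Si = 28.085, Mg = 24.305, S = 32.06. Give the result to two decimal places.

-14.55 percentage points

Fe in Cu5FeS4: molar mass 501.815 g/mol; 1×55.845 = 55.845 g → 11.13 wt%.
Fe in (Mg0.46Fe0.54)2Si2O6: molar mass 234.837 g/mol; 1.08×55.845 = 60.313 g → 25.68 wt%.
Difference = 11.13 − 25.68 = -14.55 percentage points.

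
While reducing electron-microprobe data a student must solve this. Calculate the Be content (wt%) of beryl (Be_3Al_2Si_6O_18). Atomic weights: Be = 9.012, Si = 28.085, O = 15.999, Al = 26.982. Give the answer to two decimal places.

5.03 wt%

M(Be_3Al_2Si_6O_18) = 537.492 g/mol.
Be contributes 3 × 9.012 = 27.036 g per mole.
27.036/537.492 = 0.0503 → 5.03%.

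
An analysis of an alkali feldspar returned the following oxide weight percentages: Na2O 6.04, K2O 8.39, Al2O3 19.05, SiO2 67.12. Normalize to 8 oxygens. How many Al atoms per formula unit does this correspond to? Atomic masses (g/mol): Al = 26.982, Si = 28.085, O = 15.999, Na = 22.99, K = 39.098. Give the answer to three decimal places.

1.003 Al apfu

6.04 wt% Na2O ÷ 61.979 g/mol = 0.09745 mol, giving 0.19490 Na and 0.09745 O.
8.39 wt% K2O ÷ 94.195 g/mol = 0.08907 mol, giving 0.17814 K and 0.08907 O.
19.05 wt% Al2O3 ÷ 101.961 g/mol = 0.18684 mol, giving 0.37368 Al and 0.56052 O.
67.12 wt% SiO2 ÷ 60.083 g/mol = 1.11712 mol, giving 1.11712 Si and 2.23424 O.
Oxygen sums to 2.98128; scaling by 8/2.98128 = 2.68341 puts the formula on 8 O.
Al: 0.37368 × 2.68341 = 1.003 atoms per formula unit.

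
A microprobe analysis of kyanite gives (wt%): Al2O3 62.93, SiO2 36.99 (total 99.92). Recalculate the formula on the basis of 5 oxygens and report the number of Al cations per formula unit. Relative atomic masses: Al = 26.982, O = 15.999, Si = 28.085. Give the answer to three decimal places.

2.002 Al apfu

Al2O3 (M=101.961): mol = 0.61720; Al = 1.23440, O = 1.85160.
SiO2 (M=60.083): mol = 0.61565; Si = 0.61565, O = 1.23130.
ΣO = 3.08290; factor = 5/ΣO = 1.62185.
Al apfu = 1.23440 × 1.62185 = 2.002.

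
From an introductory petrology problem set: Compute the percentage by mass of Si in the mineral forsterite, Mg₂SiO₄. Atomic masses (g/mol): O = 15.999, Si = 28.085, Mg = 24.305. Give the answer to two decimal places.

Molar mass of Mg₂SiO₄: 2·24.305 + 1·28.085 + 4·15.999 = 140.691 g/mol.
Mass of Si per formula unit: 1 × 28.085 = 28.085 g.
Weight fraction Si = 28.085 / 140.691 = 0.1996.

19.96 weight percent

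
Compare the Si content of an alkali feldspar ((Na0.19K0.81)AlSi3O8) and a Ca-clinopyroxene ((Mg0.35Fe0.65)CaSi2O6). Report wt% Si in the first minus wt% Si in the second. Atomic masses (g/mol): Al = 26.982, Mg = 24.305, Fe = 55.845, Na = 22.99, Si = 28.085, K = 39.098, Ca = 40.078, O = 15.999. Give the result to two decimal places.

First mineral: 84.255 g Si in 275.266 g formula = 30.61 wt% Si.
Second mineral: 56.170 g Si in 237.048 g formula = 23.70 wt% Si.
30.61% − 23.70% gives a difference of 6.91 percentage points.

6.91 percentage points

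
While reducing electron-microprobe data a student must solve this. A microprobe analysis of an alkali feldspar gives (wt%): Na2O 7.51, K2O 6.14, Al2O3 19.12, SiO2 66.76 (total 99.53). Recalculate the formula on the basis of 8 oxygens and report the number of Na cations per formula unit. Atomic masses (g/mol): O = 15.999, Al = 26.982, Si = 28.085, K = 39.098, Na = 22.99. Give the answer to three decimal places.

Na2O (M=61.979): mol = 0.12117; Na = 0.24234, O = 0.12117.
K2O (M=94.195): mol = 0.06518; K = 0.13036, O = 0.06518.
Al2O3 (M=101.961): mol = 0.18752; Al = 0.37504, O = 0.56256.
SiO2 (M=60.083): mol = 1.11113; Si = 1.11113, O = 2.22226.
ΣO = 2.97117; factor = 8/ΣO = 2.69254.
Na apfu = 0.24234 × 2.69254 = 0.653.

0.653 Na apfu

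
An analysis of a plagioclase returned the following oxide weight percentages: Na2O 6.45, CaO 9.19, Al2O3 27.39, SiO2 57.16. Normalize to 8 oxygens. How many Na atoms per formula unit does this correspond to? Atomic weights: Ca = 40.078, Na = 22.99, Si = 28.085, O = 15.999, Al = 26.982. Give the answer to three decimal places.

0.559 Na apfu

Na2O: 6.45/61.979 = 0.10407 mol → 0.20814 mol Na, 0.10407 mol O.
CaO: 9.19/56.077 = 0.16388 mol → 0.16388 mol Ca, 0.16388 mol O.
Al2O3: 27.39/101.961 = 0.26863 mol → 0.53726 mol Al, 0.80589 mol O.
SiO2: 57.16/60.083 = 0.95135 mol → 0.95135 mol Si, 1.90270 mol O.
Total oxygen = 2.97654 mol. Normalization factor = 8/2.97654 = 2.68768.
Na per 8 O = 0.20814 × 2.68768 = 0.559.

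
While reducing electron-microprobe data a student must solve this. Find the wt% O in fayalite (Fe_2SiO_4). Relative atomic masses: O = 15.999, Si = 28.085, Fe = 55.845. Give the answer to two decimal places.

31.41 wt%

M(Fe_2SiO_4) = 203.771 g/mol.
O contributes 4 × 15.999 = 63.996 g per mole.
63.996/203.771 = 0.3141 → 31.41%.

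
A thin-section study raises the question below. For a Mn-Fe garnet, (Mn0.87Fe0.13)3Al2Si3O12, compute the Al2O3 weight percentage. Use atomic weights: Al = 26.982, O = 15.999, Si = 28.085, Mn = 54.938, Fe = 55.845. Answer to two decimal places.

M((Mn0.87Fe0.13)3Al2Si3O12) = 495.375 g/mol; M(Al2O3) = 101.961 g/mol.
Moles Al2O3 per formula unit = 2 Al ÷ 2 = 1.0000.
Al2O3 fraction = (1.0000 × 101.961) / 495.375 = 101.961/495.375 = 0.2058.

20.58 wt%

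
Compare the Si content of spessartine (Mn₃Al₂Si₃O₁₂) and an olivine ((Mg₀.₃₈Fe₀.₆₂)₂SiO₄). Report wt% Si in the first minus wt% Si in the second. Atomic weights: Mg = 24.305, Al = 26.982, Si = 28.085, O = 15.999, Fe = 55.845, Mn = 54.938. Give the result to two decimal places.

1.40 percentage points

First mineral: 84.255 g Si in 495.021 g formula = 17.02 wt% Si.
Second mineral: 28.085 g Si in 179.801 g formula = 15.62 wt% Si.
17.02% − 15.62% gives a difference of 1.40 percentage points.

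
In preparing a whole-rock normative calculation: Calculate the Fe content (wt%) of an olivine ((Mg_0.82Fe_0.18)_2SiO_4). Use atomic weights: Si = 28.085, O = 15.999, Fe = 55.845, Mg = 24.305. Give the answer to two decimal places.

13.22 wt%

Molar mass of (Mg_0.82Fe_0.18)_2SiO_4: 1.64·24.305 + 0.36·55.845 + 1·28.085 + 4·15.999 = 152.045 g/mol.
Mass of Fe per formula unit: 0.36 × 55.845 = 20.104 g.
Weight fraction Fe = 20.104 / 152.045 = 0.1322.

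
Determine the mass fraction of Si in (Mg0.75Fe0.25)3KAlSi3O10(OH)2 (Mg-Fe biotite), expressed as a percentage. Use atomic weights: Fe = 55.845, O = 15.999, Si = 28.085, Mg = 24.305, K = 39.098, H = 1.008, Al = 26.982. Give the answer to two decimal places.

Formula mass = 2.25*24.305 + 0.75*55.845 + 1*39.098 + 1*26.982 + 3*28.085 + 12*15.999 + 2*1.008 = 440.909 g/mol, of which 84.255 g is Si.
So Si makes up 84.255/440.909 = 0.1911 of the mass, i.e. 19.11%.

19.11 mass %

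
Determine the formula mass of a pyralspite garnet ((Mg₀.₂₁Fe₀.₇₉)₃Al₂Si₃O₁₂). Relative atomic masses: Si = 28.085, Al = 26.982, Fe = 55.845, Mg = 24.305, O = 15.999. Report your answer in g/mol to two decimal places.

477.87 g/mol

M = 0.63×24.305 + 2.37×55.845 + 2×26.982 + 3×28.085 + 12×15.999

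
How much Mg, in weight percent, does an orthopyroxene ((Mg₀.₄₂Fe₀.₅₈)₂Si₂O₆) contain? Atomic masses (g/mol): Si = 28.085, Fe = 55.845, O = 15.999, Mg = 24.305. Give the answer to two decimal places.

8.60 weight percent

Formula mass = 0.84*24.305 + 1.16*55.845 + 2*28.085 + 6*15.999 = 237.360 g/mol, of which 20.416 g is Mg.
So Mg makes up 20.416/237.360 = 0.0860 of the mass, i.e. 8.60%.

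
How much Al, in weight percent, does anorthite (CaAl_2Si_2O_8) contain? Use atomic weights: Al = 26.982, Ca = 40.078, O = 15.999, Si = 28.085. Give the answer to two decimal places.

19.40 weight percent

Molar mass of CaAl_2Si_2O_8: 1*40.078 + 2*26.982 + 2*28.085 + 8*15.999 = 278.204 g/mol.
Mass of Al per formula unit: 2 × 26.982 = 53.964 g.
Weight fraction Al = 53.964 / 278.204 = 0.1940.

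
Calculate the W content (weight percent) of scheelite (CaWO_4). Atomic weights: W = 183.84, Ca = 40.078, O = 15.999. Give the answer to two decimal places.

63.85 weight percent

M(CaWO_4) = 287.914 g/mol.
W contributes 1 × 183.84 = 183.840 g per mole.
183.840/287.914 = 0.6385 → 63.85%.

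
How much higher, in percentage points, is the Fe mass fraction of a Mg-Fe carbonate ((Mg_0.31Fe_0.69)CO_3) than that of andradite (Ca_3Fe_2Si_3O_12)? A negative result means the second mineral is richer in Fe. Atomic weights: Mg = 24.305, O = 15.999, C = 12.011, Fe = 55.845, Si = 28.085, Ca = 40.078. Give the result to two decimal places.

14.35 percentage points

M((Mg_0.31Fe_0.69)CO_3) = 106.076 g/mol, so wt% Fe = 38.533/106.076 × 100 = 36.33%.
M(Ca_3Fe_2Si_3O_12) = 508.167 g/mol, so wt% Fe = 111.690/508.167 × 100 = 21.98%.
36.33 − 21.98 = 14.35 pp.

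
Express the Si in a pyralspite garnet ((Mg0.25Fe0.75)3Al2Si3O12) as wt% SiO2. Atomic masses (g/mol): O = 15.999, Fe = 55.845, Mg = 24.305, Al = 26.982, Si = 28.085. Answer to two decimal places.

Molar mass of (Mg0.25Fe0.75)3Al2Si3O12 = 0.75×24.305 + 2.25×55.845 + 2×26.982 + 3×28.085 + 12×15.999 = 474.087 g/mol.
Each formula unit contains 3 Si, equivalent to 3/1 = 3.0000 mol SiO2.
M(SiO2) = 1×28.085 + 2×15.999 = 60.083 g/mol.
Mass of SiO2 per formula unit = 3.0000 × 60.083 = 180.249 g.
SiO2 wt% = 180.249 / 474.087 × 100 = 38.02%.

38.02 wt%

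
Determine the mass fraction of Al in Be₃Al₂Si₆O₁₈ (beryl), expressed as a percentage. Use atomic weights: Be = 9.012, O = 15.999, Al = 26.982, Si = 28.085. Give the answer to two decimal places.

10.04 wt%

Formula mass = 3*9.012 + 2*26.982 + 6*28.085 + 18*15.999 = 537.492 g/mol, of which 53.964 g is Al.
So Al makes up 53.964/537.492 = 0.1004 of the mass, i.e. 10.04%.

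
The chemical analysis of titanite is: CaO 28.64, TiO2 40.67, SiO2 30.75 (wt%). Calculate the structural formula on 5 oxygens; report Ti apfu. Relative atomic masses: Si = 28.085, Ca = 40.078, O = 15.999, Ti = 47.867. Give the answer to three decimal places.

CaO (M=56.077): mol = 0.51073; Ca = 0.51073, O = 0.51073.
TiO2 (M=79.865): mol = 0.50923; Ti = 0.50923, O = 1.01846.
SiO2 (M=60.083): mol = 0.51179; Si = 0.51179, O = 1.02358.
ΣO = 2.55277; factor = 5/ΣO = 1.95866.
Ti apfu = 0.50923 × 1.95866 = 0.997.

0.997 Ti apfu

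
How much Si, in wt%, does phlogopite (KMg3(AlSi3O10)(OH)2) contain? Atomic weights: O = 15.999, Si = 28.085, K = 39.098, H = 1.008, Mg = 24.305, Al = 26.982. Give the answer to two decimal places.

Formula mass = 1·39.098 + 3·24.305 + 1·26.982 + 3·28.085 + 12·15.999 + 2·1.008 = 417.254 g/mol, of which 84.255 g is Si.
So Si makes up 84.255/417.254 = 0.2019 of the mass, i.e. 20.19%.

20.19 wt%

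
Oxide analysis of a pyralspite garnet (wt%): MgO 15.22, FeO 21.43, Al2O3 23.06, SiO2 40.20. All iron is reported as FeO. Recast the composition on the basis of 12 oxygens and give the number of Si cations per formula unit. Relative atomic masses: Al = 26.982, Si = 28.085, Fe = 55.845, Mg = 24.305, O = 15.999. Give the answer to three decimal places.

2.982 Si apfu

15.22 wt% MgO ÷ 40.304 g/mol = 0.37763 mol, giving 0.37763 Mg and 0.37763 O.
21.43 wt% FeO ÷ 71.844 g/mol = 0.29829 mol, giving 0.29829 Fe and 0.29829 O.
23.06 wt% Al2O3 ÷ 101.961 g/mol = 0.22616 mol, giving 0.45232 Al and 0.67848 O.
40.20 wt% SiO2 ÷ 60.083 g/mol = 0.66907 mol, giving 0.66907 Si and 1.33814 O.
Oxygen sums to 2.69254; scaling by 12/2.69254 = 4.45676 puts the formula on 12 O.
Si: 0.66907 × 4.45676 = 2.982 atoms per formula unit.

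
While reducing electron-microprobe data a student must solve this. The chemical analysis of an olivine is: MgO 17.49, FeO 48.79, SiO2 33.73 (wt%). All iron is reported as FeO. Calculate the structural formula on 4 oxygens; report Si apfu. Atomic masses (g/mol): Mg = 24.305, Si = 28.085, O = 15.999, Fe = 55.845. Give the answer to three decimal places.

1.004 Si apfu

MgO (M=40.304): mol = 0.43395; Mg = 0.43395, O = 0.43395.
FeO (M=71.844): mol = 0.67911; Fe = 0.67911, O = 0.67911.
SiO2 (M=60.083): mol = 0.56139; Si = 0.56139, O = 1.12278.
ΣO = 2.23584; factor = 4/ΣO = 1.78904.
Si apfu = 0.56139 × 1.78904 = 1.004.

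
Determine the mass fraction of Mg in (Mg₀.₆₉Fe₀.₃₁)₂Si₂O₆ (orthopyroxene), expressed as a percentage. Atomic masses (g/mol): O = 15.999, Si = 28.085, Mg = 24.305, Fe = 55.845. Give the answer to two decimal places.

Molar mass of (Mg₀.₆₉Fe₀.₃₁)₂Si₂O₆: 1.38×24.305 + 0.62×55.845 + 2×28.085 + 6×15.999 = 220.329 g/mol.
Mass of Mg per formula unit: 1.38 × 24.305 = 33.541 g.
Weight fraction Mg = 33.541 / 220.329 = 0.1522.

15.22 mass %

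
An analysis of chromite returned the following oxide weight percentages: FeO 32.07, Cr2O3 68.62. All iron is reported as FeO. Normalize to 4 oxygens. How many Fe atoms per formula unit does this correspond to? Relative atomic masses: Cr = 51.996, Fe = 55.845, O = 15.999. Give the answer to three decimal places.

0.992 Fe apfu

FeO: 32.07/71.844 = 0.44638 mol → 0.44638 mol Fe, 0.44638 mol O.
Cr2O3: 68.62/151.989 = 0.45148 mol → 0.90296 mol Cr, 1.35444 mol O.
Total oxygen = 1.80082 mol. Normalization factor = 4/1.80082 = 2.22121.
Fe per 4 O = 0.44638 × 2.22121 = 0.992.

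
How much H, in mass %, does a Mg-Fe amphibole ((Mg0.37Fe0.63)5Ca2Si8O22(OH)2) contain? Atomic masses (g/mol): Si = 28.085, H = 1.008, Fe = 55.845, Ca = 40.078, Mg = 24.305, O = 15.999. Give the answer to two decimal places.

M((Mg0.37Fe0.63)5Ca2Si8O22(OH)2) = 911.704 g/mol.
H contributes 2 × 1.008 = 2.016 g per mole.
2.016/911.704 = 0.0022 → 0.22%.

0.22 mass %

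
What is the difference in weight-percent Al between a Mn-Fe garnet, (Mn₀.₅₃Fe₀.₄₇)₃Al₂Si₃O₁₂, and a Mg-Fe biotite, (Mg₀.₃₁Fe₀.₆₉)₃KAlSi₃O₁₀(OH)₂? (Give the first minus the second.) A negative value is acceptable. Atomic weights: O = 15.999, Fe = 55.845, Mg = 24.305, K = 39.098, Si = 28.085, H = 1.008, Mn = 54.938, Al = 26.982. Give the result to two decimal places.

M((Mn₀.₅₃Fe₀.₄₇)₃Al₂Si₃O₁₂) = 496.300 g/mol, so wt% Al = 53.964/496.300 × 100 = 10.87%.
M((Mg₀.₃₁Fe₀.₆₉)₃KAlSi₃O₁₀(OH)₂) = 482.542 g/mol, so wt% Al = 26.982/482.542 × 100 = 5.59%.
10.87 − 5.59 = 5.28 pp.

5.28 percentage points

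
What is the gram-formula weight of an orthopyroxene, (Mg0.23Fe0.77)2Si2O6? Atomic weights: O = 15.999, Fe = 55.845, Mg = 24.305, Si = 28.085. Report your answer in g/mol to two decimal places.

The formula mass is the sum 0.46×24.305 + 1.54×55.845 + 2×28.085 + 6×15.999.

249.35 g/mol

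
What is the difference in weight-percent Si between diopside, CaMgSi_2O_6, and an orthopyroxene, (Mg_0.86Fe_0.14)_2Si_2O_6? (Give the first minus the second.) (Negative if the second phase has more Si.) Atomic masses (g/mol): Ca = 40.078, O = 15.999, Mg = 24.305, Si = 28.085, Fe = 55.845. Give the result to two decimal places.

M(CaMgSi_2O_6) = 216.547 g/mol, so wt% Si = 56.170/216.547 × 100 = 25.94%.
M((Mg_0.86Fe_0.14)_2Si_2O_6) = 209.605 g/mol, so wt% Si = 56.170/209.605 × 100 = 26.80%.
25.94 − 26.80 = -0.86 pp.

-0.86 percentage points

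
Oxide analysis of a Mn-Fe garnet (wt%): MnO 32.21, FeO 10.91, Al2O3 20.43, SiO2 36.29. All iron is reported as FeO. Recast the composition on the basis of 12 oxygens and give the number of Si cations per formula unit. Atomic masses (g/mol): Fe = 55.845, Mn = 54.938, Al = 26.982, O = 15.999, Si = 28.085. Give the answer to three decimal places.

3.001 Si apfu

MnO (M=70.937): mol = 0.45406; Mn = 0.45406, O = 0.45406.
FeO (M=71.844): mol = 0.15186; Fe = 0.15186, O = 0.15186.
Al2O3 (M=101.961): mol = 0.20037; Al = 0.40074, O = 0.60111.
SiO2 (M=60.083): mol = 0.60400; Si = 0.60400, O = 1.20800.
ΣO = 2.41503; factor = 12/ΣO = 4.96888.
Si apfu = 0.60400 × 4.96888 = 3.001.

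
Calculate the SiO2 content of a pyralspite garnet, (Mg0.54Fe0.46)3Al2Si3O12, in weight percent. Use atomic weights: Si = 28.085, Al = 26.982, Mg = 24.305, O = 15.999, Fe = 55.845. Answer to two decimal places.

40.36 wt%

M((Mg0.54Fe0.46)3Al2Si3O12) = 446.647 g/mol; M(SiO2) = 60.083 g/mol.
Moles SiO2 per formula unit = 3 Si ÷ 1 = 3.0000.
SiO2 fraction = (3.0000 × 60.083) / 446.647 = 180.249/446.647 = 0.4036.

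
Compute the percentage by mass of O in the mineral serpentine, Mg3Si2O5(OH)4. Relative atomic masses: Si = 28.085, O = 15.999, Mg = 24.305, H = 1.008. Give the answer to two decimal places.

Formula mass = 3*24.305 + 2*28.085 + 9*15.999 + 4*1.008 = 277.108 g/mol, of which 143.991 g is O.
So O makes up 143.991/277.108 = 0.5196 of the mass, i.e. 51.96%.

51.96 weight percent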